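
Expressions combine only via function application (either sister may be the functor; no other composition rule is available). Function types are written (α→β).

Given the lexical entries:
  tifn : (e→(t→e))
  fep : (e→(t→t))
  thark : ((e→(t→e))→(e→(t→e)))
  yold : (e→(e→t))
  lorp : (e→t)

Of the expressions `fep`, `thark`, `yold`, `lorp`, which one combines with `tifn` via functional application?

fep : (e→(t→t)) — tifn needs e; fep needs e; neither fits.
thark — combines: thark : ((e→(t→e))→(e→(t→e))) takes tifn : (e→(t→e)) as argument, giving (e→(t→e)).
yold : (e→(e→t)) — tifn needs e; yold needs e; neither fits.
lorp : (e→t) — tifn needs e; lorp needs e; neither fits.

thark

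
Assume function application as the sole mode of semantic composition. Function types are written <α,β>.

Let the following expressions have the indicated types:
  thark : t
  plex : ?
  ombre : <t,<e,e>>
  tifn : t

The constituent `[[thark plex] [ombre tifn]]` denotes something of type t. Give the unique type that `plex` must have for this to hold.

[[thark plex] [ombre tifn]] is required to be t. [ombre tifn] : <e,e> cannot yield t as functor, so [thark plex] : <<e,e>,t>.
[thark plex] is required to be <<e,e>,t>. thark : t cannot yield <<e,e>,t> as functor, so plex : <t,<<e,e>,t>>.

<t,<<e,e>,t>>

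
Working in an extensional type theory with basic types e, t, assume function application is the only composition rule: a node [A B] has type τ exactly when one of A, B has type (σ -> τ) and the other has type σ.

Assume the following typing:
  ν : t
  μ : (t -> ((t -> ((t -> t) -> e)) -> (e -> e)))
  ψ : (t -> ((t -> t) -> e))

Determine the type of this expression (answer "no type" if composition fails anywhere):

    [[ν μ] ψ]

(e -> e)

[ν μ]: μ is (t -> ((t -> ((t -> t) -> e)) -> (e -> e))), ν is t; result ((t -> ((t -> t) -> e)) -> (e -> e)).
[[ν μ] ψ]: [ν μ] is ((t -> ((t -> t) -> e)) -> (e -> e)), ψ is (t -> ((t -> t) -> e)); result (e -> e).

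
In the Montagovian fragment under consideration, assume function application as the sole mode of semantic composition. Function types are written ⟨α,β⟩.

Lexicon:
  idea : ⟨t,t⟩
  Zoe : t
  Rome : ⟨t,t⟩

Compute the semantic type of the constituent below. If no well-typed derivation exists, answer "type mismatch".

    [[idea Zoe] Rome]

t

[idea Zoe]: functor idea : ⟨t,t⟩, argument Zoe : t; result t.
[[idea Zoe] Rome]: functor Rome : ⟨t,t⟩, argument [idea Zoe] : t; result t.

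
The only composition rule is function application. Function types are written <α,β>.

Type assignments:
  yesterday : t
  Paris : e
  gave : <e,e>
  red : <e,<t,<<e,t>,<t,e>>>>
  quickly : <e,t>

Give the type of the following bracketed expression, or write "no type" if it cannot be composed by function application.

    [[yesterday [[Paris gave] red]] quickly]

[Paris gave] — gave of type <e,e> combines with Paris of type e: type e.
[[Paris gave] red] — red of type <e,<t,<<e,t>,<t,e>>>> combines with [Paris gave] of type e: type <t,<<e,t>,<t,e>>>.
[yesterday [[Paris gave] red]] — [[Paris gave] red] of type <t,<<e,t>,<t,e>>> combines with yesterday of type t: type <<e,t>,<t,e>>.
[[yesterday [[Paris gave] red]] quickly] — [yesterday [[Paris gave] red]] of type <<e,t>,<t,e>> combines with quickly of type <e,t>: type <t,e>.

<t,e>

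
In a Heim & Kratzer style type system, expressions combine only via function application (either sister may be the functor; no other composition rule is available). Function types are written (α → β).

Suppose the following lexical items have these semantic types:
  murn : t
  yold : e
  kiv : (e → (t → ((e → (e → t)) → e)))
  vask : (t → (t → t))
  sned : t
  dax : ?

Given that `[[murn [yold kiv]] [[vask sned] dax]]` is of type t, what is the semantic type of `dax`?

[[murn [yold kiv]] [[vask sned] dax]] must have type t. The sister [murn [yold kiv]] has type ((e → (e → t)) → e); that is not a function onto t, so [[vask sned] dax] must be the functor, of type (((e → (e → t)) → e) → t).
[[vask sned] dax] must have type (((e → (e → t)) → e) → t). The sister [vask sned] has type (t → t); that is not a function onto (((e → (e → t)) → e) → t), so dax must be the functor, of type ((t → t) → (((e → (e → t)) → e) → t)).

((t → t) → (((e → (e → t)) → e) → t))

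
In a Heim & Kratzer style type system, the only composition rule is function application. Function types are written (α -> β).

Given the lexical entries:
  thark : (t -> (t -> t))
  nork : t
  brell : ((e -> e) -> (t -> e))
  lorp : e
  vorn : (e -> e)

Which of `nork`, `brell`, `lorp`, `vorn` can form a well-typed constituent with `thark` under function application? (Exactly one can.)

nork

nork — combines: thark : (t -> (t -> t)) takes nork : t as argument, giving (t -> t).
brell : ((e -> e) -> (t -> e)) — no; thark wants t, and brell wants (e -> e).
lorp : e — no; thark wants t, and lorp wants nothing (atomic).
vorn : (e -> e) — no; thark wants t, and vorn wants e.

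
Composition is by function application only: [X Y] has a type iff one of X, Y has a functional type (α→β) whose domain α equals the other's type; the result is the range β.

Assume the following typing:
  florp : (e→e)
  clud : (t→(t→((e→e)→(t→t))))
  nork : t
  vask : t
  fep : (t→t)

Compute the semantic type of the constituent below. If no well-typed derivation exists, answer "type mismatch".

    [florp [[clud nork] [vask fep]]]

[clud nork]: functor clud : (t→(t→((e→e)→(t→t)))), argument nork : t; result (t→((e→e)→(t→t))).
[vask fep]: functor fep : (t→t), argument vask : t; result t.
[[clud nork] [vask fep]]: functor [clud nork] : (t→((e→e)→(t→t))), argument [vask fep] : t; result ((e→e)→(t→t)).
[florp [[clud nork] [vask fep]]]: functor [[clud nork] [vask fep]] : ((e→e)→(t→t)), argument florp : (e→e); result (t→t).

(t→t)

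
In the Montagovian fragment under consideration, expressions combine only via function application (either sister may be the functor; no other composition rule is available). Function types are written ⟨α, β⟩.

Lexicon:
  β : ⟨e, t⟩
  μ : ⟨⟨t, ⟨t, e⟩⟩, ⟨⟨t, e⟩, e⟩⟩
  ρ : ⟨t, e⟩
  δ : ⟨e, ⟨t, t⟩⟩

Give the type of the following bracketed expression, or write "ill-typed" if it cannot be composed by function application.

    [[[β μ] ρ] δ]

[β μ]: ⟨e, t⟩ and ⟨⟨t, ⟨t, e⟩⟩, ⟨⟨t, e⟩, e⟩⟩ cannot combine by function application — type clash.

ill-typed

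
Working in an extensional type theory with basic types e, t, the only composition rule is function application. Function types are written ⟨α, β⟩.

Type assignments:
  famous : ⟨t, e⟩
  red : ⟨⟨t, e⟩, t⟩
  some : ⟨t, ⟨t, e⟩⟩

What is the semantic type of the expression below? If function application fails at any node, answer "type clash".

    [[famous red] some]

⟨t, e⟩

[famous red]: functor red : ⟨⟨t, e⟩, t⟩, argument famous : ⟨t, e⟩; result t.
[[famous red] some]: functor some : ⟨t, ⟨t, e⟩⟩, argument [famous red] : t; result ⟨t, e⟩.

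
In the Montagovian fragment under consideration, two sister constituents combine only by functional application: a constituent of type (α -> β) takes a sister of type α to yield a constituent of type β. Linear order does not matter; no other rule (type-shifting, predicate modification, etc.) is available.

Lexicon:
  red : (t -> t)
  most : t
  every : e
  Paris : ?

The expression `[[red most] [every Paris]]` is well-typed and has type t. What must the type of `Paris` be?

(e -> (t -> t))

[[red most] [every Paris]] is required to be t. [red most] : t cannot yield t as functor, so [every Paris] : (t -> t).
[every Paris] is required to be (t -> t). every : e cannot yield (t -> t) as functor, so Paris : (e -> (t -> t)).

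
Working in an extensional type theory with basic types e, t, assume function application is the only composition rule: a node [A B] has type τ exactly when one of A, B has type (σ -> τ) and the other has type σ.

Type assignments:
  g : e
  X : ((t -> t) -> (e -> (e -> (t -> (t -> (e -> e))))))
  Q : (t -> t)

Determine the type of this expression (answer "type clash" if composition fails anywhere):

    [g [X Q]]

(e -> (t -> (t -> (e -> e))))

[X Q]: ((t -> t) -> (e -> (e -> (t -> (t -> (e -> e)))))) applied to (t -> t) yields (e -> (e -> (t -> (t -> (e -> e))))).
[g [X Q]]: (e -> (e -> (t -> (t -> (e -> e))))) applied to e yields (e -> (t -> (t -> (e -> e)))).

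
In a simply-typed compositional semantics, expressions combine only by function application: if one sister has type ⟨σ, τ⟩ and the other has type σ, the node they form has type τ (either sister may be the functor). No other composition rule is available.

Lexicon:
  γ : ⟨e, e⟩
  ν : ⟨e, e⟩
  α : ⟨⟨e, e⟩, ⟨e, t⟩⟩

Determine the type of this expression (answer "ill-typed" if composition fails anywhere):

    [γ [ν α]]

[ν α]: ⟨⟨e, e⟩, ⟨e, t⟩⟩ applied to ⟨e, e⟩ yields ⟨e, t⟩.
[γ [ν α]]: ⟨e, e⟩ and ⟨e, t⟩ cannot combine by function application — type clash.

ill-typed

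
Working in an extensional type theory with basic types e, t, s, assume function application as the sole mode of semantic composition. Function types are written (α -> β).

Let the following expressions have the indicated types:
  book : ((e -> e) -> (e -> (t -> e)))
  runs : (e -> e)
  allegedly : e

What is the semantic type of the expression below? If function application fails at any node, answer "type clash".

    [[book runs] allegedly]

(t -> e)

[book runs] — book of type ((e -> e) -> (e -> (t -> e))) combines with runs of type (e -> e): type (e -> (t -> e)).
[[book runs] allegedly] — [book runs] of type (e -> (t -> e)) combines with allegedly of type e: type (t -> e).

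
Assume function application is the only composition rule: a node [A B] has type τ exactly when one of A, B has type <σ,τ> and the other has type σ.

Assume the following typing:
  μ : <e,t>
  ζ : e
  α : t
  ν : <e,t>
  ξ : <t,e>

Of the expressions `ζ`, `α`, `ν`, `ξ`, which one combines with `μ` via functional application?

ζ — combines: μ : <e,t> takes ζ : e as argument, giving t.
α : t — does not combine with μ.
ν : <e,t> — does not combine with μ.
ξ : <t,e> — does not combine with μ.

ζ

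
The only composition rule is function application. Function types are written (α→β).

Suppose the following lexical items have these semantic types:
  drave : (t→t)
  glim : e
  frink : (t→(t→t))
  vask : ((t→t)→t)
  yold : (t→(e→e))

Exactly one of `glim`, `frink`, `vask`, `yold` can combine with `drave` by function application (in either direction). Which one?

glim : e — neither side's domain matches the other.
frink : (t→(t→t)) — neither side's domain matches the other.
vask — combines: vask : ((t→t)→t) takes drave : (t→t) as argument, giving t.
yold : (t→(e→e)) — neither side's domain matches the other.

vask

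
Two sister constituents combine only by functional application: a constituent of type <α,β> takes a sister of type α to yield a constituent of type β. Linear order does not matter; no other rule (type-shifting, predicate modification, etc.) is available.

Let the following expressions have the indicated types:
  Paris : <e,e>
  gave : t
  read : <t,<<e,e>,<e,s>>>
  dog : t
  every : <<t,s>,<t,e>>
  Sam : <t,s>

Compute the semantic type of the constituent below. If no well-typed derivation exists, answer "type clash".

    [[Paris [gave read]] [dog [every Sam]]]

[gave read] — read of type <t,<<e,e>,<e,s>>> combines with gave of type t: type <<e,e>,<e,s>>.
[Paris [gave read]] — [gave read] of type <<e,e>,<e,s>> combines with Paris of type <e,e>: type <e,s>.
[every Sam] — every of type <<t,s>,<t,e>> combines with Sam of type <t,s>: type <t,e>.
[dog [every Sam]] — [every Sam] of type <t,e> combines with dog of type t: type e.
[[Paris [gave read]] [dog [every Sam]]] — [Paris [gave read]] of type <e,s> combines with [dog [every Sam]] of type e: type s.

s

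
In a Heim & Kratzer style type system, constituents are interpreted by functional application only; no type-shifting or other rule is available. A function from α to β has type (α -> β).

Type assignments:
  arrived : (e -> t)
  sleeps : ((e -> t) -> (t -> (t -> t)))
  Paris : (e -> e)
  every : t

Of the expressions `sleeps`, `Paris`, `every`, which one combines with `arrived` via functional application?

sleeps

sleeps — combines: sleeps : ((e -> t) -> (t -> (t -> t))) takes arrived : (e -> t) as argument, giving (t -> (t -> t)).
Paris : (e -> e) — neither side's domain matches the other.
every : t — neither side's domain matches the other.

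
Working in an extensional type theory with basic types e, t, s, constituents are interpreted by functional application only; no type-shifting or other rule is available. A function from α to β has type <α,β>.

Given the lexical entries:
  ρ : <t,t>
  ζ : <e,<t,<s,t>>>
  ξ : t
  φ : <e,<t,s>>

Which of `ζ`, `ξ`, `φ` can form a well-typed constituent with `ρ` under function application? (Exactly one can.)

ζ : <e,<t,<s,t>>> — no; ρ wants t, and ζ wants e.
ξ — combines: ρ : <t,t> takes ξ : t as argument, giving t.
φ : <e,<t,s>> — no; ρ wants t, and φ wants e.

ξ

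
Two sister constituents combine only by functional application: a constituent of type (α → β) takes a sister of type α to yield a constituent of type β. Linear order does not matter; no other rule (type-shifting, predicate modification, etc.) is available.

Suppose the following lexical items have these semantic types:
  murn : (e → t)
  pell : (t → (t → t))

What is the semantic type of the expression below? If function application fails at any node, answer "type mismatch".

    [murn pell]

[murn pell]: (e → t) with (t → (t → t)) — neither is a function whose domain matches the other; composition fails here.

type mismatch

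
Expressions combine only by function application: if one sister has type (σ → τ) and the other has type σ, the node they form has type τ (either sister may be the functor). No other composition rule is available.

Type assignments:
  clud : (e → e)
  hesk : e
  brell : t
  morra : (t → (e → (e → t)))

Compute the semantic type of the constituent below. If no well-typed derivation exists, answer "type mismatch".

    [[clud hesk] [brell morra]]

(e → t)

[clud hesk]: (e → e) applied to e yields e.
[brell morra]: (t → (e → (e → t))) applied to t yields (e → (e → t)).
[[clud hesk] [brell morra]]: (e → (e → t)) applied to e yields (e → t).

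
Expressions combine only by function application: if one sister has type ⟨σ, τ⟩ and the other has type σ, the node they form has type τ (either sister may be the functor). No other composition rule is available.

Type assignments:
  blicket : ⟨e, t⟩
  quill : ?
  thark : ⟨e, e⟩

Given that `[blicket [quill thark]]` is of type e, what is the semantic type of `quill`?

⟨⟨e, e⟩, ⟨⟨e, t⟩, e⟩⟩

For [blicket [quill thark]] to have type e with blicket of type ⟨e, t⟩, [quill thark] must be the function: [quill thark] : ⟨⟨e, t⟩, e⟩.
For [quill thark] to have type ⟨⟨e, t⟩, e⟩ with thark of type ⟨e, e⟩, quill must be the function: quill : ⟨⟨e, e⟩, ⟨⟨e, t⟩, e⟩⟩.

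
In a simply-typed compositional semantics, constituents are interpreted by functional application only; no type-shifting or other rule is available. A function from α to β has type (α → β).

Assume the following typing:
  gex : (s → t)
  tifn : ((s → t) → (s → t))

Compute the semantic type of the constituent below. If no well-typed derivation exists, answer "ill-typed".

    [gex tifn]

[gex tifn]: tifn is ((s → t) → (s → t)), gex is (s → t); result (s → t).

(s → t)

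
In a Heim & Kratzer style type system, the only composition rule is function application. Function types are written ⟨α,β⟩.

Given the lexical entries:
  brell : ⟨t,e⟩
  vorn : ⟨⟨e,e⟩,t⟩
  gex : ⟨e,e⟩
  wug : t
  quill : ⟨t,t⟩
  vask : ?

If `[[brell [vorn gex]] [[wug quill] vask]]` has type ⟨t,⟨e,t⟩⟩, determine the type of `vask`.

At [[brell [vorn gex]] [[wug quill] vask]] (required: ⟨t,⟨e,t⟩⟩): [brell [vorn gex]] is e, which is not a function with range ⟨t,⟨e,t⟩⟩; hence [[wug quill] vask] is the functor — type ⟨e,⟨t,⟨e,t⟩⟩⟩.
At [[wug quill] vask] (required: ⟨e,⟨t,⟨e,t⟩⟩⟩): [wug quill] is t, which is not a function with range ⟨e,⟨t,⟨e,t⟩⟩⟩; hence vask is the functor — type ⟨t,⟨e,⟨t,⟨e,t⟩⟩⟩⟩.

⟨t,⟨e,⟨t,⟨e,t⟩⟩⟩⟩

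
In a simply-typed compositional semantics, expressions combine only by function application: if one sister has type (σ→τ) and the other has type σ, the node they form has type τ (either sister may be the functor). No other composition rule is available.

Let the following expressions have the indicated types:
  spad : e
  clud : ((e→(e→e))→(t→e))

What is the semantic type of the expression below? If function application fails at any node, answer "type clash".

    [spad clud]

type clash

At [spad clud]: neither e nor ((e→(e→e))→(t→e)) can take the other as argument; the node is ill-typed.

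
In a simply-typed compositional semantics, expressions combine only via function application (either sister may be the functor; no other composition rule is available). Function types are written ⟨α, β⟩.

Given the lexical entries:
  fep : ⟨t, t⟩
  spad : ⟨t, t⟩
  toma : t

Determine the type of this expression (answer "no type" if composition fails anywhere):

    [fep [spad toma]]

t

[spad toma]: functor spad : ⟨t, t⟩, argument toma : t; result t.
[fep [spad toma]]: functor fep : ⟨t, t⟩, argument [spad toma] : t; result t.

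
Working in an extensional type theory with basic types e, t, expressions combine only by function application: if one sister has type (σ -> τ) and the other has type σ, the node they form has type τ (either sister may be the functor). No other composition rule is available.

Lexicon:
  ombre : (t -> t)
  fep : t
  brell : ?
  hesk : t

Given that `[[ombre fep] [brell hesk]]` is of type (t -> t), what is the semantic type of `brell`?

(t -> (t -> (t -> t)))

At [[ombre fep] [brell hesk]] (required: (t -> t)): [ombre fep] is t, which is not a function with range (t -> t); hence [brell hesk] is the functor — type (t -> (t -> t)).
At [brell hesk] (required: (t -> (t -> t))): hesk is t, which is not a function with range (t -> (t -> t)); hence brell is the functor — type (t -> (t -> (t -> t))).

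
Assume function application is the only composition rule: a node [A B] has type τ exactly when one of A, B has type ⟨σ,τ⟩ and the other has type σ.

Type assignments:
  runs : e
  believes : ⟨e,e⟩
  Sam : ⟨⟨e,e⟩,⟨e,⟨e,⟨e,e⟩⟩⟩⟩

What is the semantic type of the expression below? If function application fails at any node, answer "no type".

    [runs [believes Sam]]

[believes Sam]: ⟨⟨e,e⟩,⟨e,⟨e,⟨e,e⟩⟩⟩⟩ applied to ⟨e,e⟩ yields ⟨e,⟨e,⟨e,e⟩⟩⟩.
[runs [believes Sam]]: ⟨e,⟨e,⟨e,e⟩⟩⟩ applied to e yields ⟨e,⟨e,e⟩⟩.

⟨e,⟨e,e⟩⟩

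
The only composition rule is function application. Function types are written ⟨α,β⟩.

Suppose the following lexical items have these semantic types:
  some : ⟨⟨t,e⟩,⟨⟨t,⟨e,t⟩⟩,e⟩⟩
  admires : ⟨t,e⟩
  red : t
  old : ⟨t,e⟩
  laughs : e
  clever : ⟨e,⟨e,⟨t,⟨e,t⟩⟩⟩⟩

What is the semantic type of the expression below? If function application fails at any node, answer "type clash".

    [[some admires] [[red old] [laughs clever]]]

e

[some admires]: ⟨⟨t,e⟩,⟨⟨t,⟨e,t⟩⟩,e⟩⟩ applied to ⟨t,e⟩ yields ⟨⟨t,⟨e,t⟩⟩,e⟩.
[red old]: ⟨t,e⟩ applied to t yields e.
[laughs clever]: ⟨e,⟨e,⟨t,⟨e,t⟩⟩⟩⟩ applied to e yields ⟨e,⟨t,⟨e,t⟩⟩⟩.
[[red old] [laughs clever]]: ⟨e,⟨t,⟨e,t⟩⟩⟩ applied to e yields ⟨t,⟨e,t⟩⟩.
[[some admires] [[red old] [laughs clever]]]: ⟨⟨t,⟨e,t⟩⟩,e⟩ applied to ⟨t,⟨e,t⟩⟩ yields e.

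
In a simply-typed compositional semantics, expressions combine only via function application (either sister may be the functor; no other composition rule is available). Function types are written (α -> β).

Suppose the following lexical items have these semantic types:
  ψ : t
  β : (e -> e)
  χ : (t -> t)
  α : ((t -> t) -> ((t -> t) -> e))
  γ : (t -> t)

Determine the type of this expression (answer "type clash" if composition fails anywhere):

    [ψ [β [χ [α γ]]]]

type clash

[α γ]: ((t -> t) -> ((t -> t) -> e)) applied to (t -> t) yields ((t -> t) -> e).
[χ [α γ]]: ((t -> t) -> e) applied to (t -> t) yields e.
[β [χ [α γ]]]: (e -> e) applied to e yields e.
At [ψ [β [χ [α γ]]]]: neither t nor e can take the other as argument; the node is ill-typed.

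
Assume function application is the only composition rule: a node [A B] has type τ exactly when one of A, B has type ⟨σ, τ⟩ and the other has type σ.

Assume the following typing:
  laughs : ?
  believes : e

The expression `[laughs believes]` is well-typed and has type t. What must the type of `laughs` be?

[laughs believes] must have type t. The sister believes has type e; that is not a function onto t, so laughs must be the functor, of type ⟨e, t⟩.

⟨e, t⟩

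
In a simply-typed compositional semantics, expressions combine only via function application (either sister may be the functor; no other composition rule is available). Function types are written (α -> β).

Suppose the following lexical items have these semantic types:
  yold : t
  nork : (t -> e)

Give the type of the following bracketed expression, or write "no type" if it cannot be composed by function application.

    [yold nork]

e

[yold nork]: nork is (t -> e), yold is t; result e.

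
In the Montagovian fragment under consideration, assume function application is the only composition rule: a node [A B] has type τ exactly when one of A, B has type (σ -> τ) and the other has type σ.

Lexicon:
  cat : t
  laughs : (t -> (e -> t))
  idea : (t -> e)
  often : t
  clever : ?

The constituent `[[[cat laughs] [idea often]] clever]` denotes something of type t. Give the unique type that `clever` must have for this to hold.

At [[[cat laughs] [idea often]] clever] (required: t): [[cat laughs] [idea often]] is t, which is not a function with range t; hence clever is the functor — type (t -> t).

(t -> t)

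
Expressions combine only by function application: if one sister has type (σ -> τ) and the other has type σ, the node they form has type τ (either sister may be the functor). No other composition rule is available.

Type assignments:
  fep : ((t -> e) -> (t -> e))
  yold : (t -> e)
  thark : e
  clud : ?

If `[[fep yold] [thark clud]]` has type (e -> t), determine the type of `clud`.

(e -> ((t -> e) -> (e -> t)))

[[fep yold] [thark clud]] must have type (e -> t). The sister [fep yold] has type (t -> e); that is not a function onto (e -> t), so [thark clud] must be the functor, of type ((t -> e) -> (e -> t)).
[thark clud] must have type ((t -> e) -> (e -> t)). The sister thark has type e; that is not a function onto ((t -> e) -> (e -> t)), so clud must be the functor, of type (e -> ((t -> e) -> (e -> t))).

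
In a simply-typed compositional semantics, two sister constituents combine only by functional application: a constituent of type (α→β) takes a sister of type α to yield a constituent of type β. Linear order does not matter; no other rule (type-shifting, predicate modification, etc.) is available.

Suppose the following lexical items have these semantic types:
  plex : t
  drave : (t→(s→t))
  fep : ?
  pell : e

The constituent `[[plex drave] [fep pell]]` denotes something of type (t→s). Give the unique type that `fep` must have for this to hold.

[[plex drave] [fep pell]] must have type (t→s). The sister [plex drave] has type (s→t); that is not a function onto (t→s), so [fep pell] must be the functor, of type ((s→t)→(t→s)).
[fep pell] must have type ((s→t)→(t→s)). The sister pell has type e; that is not a function onto ((s→t)→(t→s)), so fep must be the functor, of type (e→((s→t)→(t→s))).

(e→((s→t)→(t→s)))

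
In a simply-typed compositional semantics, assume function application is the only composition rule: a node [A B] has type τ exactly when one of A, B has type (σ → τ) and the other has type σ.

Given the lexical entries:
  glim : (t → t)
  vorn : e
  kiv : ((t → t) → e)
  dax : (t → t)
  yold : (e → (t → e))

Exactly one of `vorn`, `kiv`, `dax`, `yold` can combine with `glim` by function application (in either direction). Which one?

kiv

vorn : e — does not combine with glim.
kiv — combines: kiv : ((t → t) → e) takes glim : (t → t) as argument, giving e.
dax : (t → t) — does not combine with glim.
yold : (e → (t → e)) — does not combine with glim.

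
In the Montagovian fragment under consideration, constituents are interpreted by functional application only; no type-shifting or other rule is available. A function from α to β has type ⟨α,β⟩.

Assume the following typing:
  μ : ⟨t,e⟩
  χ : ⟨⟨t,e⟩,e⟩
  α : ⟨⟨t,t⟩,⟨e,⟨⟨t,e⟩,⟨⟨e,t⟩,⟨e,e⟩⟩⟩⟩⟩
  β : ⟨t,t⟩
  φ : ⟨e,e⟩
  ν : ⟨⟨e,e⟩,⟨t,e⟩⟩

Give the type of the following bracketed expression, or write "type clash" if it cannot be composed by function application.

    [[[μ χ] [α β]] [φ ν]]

⟨⟨e,t⟩,⟨e,e⟩⟩

[μ χ] — χ of type ⟨⟨t,e⟩,e⟩ combines with μ of type ⟨t,e⟩: type e.
[α β] — α of type ⟨⟨t,t⟩,⟨e,⟨⟨t,e⟩,⟨⟨e,t⟩,⟨e,e⟩⟩⟩⟩⟩ combines with β of type ⟨t,t⟩: type ⟨e,⟨⟨t,e⟩,⟨⟨e,t⟩,⟨e,e⟩⟩⟩⟩.
[[μ χ] [α β]] — [α β] of type ⟨e,⟨⟨t,e⟩,⟨⟨e,t⟩,⟨e,e⟩⟩⟩⟩ combines with [μ χ] of type e: type ⟨⟨t,e⟩,⟨⟨e,t⟩,⟨e,e⟩⟩⟩.
[φ ν] — ν of type ⟨⟨e,e⟩,⟨t,e⟩⟩ combines with φ of type ⟨e,e⟩: type ⟨t,e⟩.
[[[μ χ] [α β]] [φ ν]] — [[μ χ] [α β]] of type ⟨⟨t,e⟩,⟨⟨e,t⟩,⟨e,e⟩⟩⟩ combines with [φ ν] of type ⟨t,e⟩: type ⟨⟨e,t⟩,⟨e,e⟩⟩.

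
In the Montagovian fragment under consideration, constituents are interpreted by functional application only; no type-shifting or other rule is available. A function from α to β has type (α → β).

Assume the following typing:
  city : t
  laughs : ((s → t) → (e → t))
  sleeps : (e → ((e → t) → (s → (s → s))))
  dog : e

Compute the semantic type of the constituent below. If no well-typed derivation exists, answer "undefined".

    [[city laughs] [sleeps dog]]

undefined

[city laughs]: t and ((s → t) → (e → t)) cannot combine by function application — type clash.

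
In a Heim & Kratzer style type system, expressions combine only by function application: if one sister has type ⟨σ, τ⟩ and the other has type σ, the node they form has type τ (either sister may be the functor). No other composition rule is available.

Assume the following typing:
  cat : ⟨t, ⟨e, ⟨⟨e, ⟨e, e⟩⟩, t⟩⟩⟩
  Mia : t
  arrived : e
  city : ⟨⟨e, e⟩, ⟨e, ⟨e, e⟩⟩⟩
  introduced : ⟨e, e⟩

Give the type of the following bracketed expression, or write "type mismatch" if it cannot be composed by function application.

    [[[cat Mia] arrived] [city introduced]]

t

[cat Mia]: functor cat : ⟨t, ⟨e, ⟨⟨e, ⟨e, e⟩⟩, t⟩⟩⟩, argument Mia : t; result ⟨e, ⟨⟨e, ⟨e, e⟩⟩, t⟩⟩.
[[cat Mia] arrived]: functor [cat Mia] : ⟨e, ⟨⟨e, ⟨e, e⟩⟩, t⟩⟩, argument arrived : e; result ⟨⟨e, ⟨e, e⟩⟩, t⟩.
[city introduced]: functor city : ⟨⟨e, e⟩, ⟨e, ⟨e, e⟩⟩⟩, argument introduced : ⟨e, e⟩; result ⟨e, ⟨e, e⟩⟩.
[[[cat Mia] arrived] [city introduced]]: functor [[cat Mia] arrived] : ⟨⟨e, ⟨e, e⟩⟩, t⟩, argument [city introduced] : ⟨e, ⟨e, e⟩⟩; result t.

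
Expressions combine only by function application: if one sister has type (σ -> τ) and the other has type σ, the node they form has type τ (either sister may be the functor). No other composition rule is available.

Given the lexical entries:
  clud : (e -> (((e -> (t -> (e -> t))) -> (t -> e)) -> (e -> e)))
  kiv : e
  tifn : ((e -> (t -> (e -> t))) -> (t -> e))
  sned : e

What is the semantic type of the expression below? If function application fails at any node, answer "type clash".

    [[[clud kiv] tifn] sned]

[clud kiv]: (e -> (((e -> (t -> (e -> t))) -> (t -> e)) -> (e -> e))) applied to e yields (((e -> (t -> (e -> t))) -> (t -> e)) -> (e -> e)).
[[clud kiv] tifn]: (((e -> (t -> (e -> t))) -> (t -> e)) -> (e -> e)) applied to ((e -> (t -> (e -> t))) -> (t -> e)) yields (e -> e).
[[[clud kiv] tifn] sned]: (e -> e) applied to e yields e.

e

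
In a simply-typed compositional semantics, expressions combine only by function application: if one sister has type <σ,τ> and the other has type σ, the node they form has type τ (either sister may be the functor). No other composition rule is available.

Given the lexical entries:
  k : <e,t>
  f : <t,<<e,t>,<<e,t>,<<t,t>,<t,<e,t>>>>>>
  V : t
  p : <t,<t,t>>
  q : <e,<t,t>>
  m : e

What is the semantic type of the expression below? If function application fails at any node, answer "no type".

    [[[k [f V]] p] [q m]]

no type

[f V]: functor f : <t,<<e,t>,<<e,t>,<<t,t>,<t,<e,t>>>>>>, argument V : t; result <<e,t>,<<e,t>,<<t,t>,<t,<e,t>>>>>.
[k [f V]]: functor [f V] : <<e,t>,<<e,t>,<<t,t>,<t,<e,t>>>>>, argument k : <e,t>; result <<e,t>,<<t,t>,<t,<e,t>>>>.
[[k [f V]] p]: <<e,t>,<<t,t>,<t,<e,t>>>> with <t,<t,t>> — neither is a function whose domain matches the other; composition fails here.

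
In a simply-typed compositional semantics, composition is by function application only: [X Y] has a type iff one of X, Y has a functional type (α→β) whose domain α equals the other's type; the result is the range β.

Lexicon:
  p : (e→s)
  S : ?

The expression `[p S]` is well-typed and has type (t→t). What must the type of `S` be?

At [p S] (required: (t→t)): p is (e→s), which is not a function with range (t→t); hence S is the functor — type ((e→s)→(t→t)).

((e→s)→(t→t))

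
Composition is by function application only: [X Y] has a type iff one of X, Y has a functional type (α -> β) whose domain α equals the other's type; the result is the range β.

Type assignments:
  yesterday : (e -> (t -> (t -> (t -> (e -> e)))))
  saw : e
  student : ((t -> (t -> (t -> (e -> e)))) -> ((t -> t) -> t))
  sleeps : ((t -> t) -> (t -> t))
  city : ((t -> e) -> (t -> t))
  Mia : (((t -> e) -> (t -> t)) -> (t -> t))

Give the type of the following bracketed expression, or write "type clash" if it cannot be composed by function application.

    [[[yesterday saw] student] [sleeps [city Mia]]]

t

At [yesterday saw], yesterday : (e -> (t -> (t -> (t -> (e -> e))))) takes saw : e, giving (t -> (t -> (t -> (e -> e)))).
At [[yesterday saw] student], student : ((t -> (t -> (t -> (e -> e)))) -> ((t -> t) -> t)) takes [yesterday saw] : (t -> (t -> (t -> (e -> e)))), giving ((t -> t) -> t).
At [city Mia], Mia : (((t -> e) -> (t -> t)) -> (t -> t)) takes city : ((t -> e) -> (t -> t)), giving (t -> t).
At [sleeps [city Mia]], sleeps : ((t -> t) -> (t -> t)) takes [city Mia] : (t -> t), giving (t -> t).
At [[[yesterday saw] student] [sleeps [city Mia]]], [[yesterday saw] student] : ((t -> t) -> t) takes [sleeps [city Mia]] : (t -> t), giving t.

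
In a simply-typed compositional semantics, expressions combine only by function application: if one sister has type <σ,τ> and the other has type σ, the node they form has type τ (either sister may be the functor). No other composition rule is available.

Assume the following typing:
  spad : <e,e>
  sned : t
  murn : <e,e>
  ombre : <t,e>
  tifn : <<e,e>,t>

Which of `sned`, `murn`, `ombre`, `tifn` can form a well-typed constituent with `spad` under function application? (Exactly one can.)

sned : t — does not combine with spad.
murn : <e,e> — does not combine with spad.
ombre : <t,e> — does not combine with spad.
tifn — combines: tifn : <<e,e>,t> takes spad : <e,e> as argument, giving t.

tifn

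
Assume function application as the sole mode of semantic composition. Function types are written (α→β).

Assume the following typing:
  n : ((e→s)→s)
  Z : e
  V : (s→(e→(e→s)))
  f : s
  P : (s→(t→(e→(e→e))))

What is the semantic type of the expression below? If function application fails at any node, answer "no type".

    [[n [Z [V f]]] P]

At [V f], V : (s→(e→(e→s))) takes f : s, giving (e→(e→s)).
At [Z [V f]], [V f] : (e→(e→s)) takes Z : e, giving (e→s).
At [n [Z [V f]]], n : ((e→s)→s) takes [Z [V f]] : (e→s), giving s.
At [[n [Z [V f]]] P], P : (s→(t→(e→(e→e)))) takes [n [Z [V f]]] : s, giving (t→(e→(e→e))).

(t→(e→(e→e)))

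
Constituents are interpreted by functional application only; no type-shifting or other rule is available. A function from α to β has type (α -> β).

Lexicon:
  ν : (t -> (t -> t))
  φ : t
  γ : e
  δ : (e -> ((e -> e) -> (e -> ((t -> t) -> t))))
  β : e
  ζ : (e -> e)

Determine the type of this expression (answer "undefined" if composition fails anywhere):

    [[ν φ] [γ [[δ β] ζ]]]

t

[ν φ]: functor ν : (t -> (t -> t)), argument φ : t; result (t -> t).
[δ β]: functor δ : (e -> ((e -> e) -> (e -> ((t -> t) -> t)))), argument β : e; result ((e -> e) -> (e -> ((t -> t) -> t))).
[[δ β] ζ]: functor [δ β] : ((e -> e) -> (e -> ((t -> t) -> t))), argument ζ : (e -> e); result (e -> ((t -> t) -> t)).
[γ [[δ β] ζ]]: functor [[δ β] ζ] : (e -> ((t -> t) -> t)), argument γ : e; result ((t -> t) -> t).
[[ν φ] [γ [[δ β] ζ]]]: functor [γ [[δ β] ζ]] : ((t -> t) -> t), argument [ν φ] : (t -> t); result t.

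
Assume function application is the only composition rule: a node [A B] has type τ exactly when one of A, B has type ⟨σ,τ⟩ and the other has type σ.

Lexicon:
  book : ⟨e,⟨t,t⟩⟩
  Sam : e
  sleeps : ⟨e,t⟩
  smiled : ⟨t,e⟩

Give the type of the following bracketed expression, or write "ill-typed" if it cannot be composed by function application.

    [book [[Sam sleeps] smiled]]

[Sam sleeps]: ⟨e,t⟩ applied to e yields t.
[[Sam sleeps] smiled]: ⟨t,e⟩ applied to t yields e.
[book [[Sam sleeps] smiled]]: ⟨e,⟨t,t⟩⟩ applied to e yields ⟨t,t⟩.

⟨t,t⟩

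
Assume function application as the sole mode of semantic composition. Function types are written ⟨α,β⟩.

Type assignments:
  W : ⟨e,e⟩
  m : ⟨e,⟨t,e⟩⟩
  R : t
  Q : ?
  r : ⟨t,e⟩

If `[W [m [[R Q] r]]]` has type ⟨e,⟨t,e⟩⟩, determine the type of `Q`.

⟨t,⟨⟨t,e⟩,⟨⟨e,⟨t,e⟩⟩,⟨⟨e,e⟩,⟨e,⟨t,e⟩⟩⟩⟩⟩⟩

For [W [m [[R Q] r]]] to have type ⟨e,⟨t,e⟩⟩ with W of type ⟨e,e⟩, [m [[R Q] r]] must be the function: [m [[R Q] r]] : ⟨⟨e,e⟩,⟨e,⟨t,e⟩⟩⟩.
For [m [[R Q] r]] to have type ⟨⟨e,e⟩,⟨e,⟨t,e⟩⟩⟩ with m of type ⟨e,⟨t,e⟩⟩, [[R Q] r] must be the function: [[R Q] r] : ⟨⟨e,⟨t,e⟩⟩,⟨⟨e,e⟩,⟨e,⟨t,e⟩⟩⟩⟩.
For [[R Q] r] to have type ⟨⟨e,⟨t,e⟩⟩,⟨⟨e,e⟩,⟨e,⟨t,e⟩⟩⟩⟩ with r of type ⟨t,e⟩, [R Q] must be the function: [R Q] : ⟨⟨t,e⟩,⟨⟨e,⟨t,e⟩⟩,⟨⟨e,e⟩,⟨e,⟨t,e⟩⟩⟩⟩⟩.
For [R Q] to have type ⟨⟨t,e⟩,⟨⟨e,⟨t,e⟩⟩,⟨⟨e,e⟩,⟨e,⟨t,e⟩⟩⟩⟩⟩ with R of type t, Q must be the function: Q : ⟨t,⟨⟨t,e⟩,⟨⟨e,⟨t,e⟩⟩,⟨⟨e,e⟩,⟨e,⟨t,e⟩⟩⟩⟩⟩⟩.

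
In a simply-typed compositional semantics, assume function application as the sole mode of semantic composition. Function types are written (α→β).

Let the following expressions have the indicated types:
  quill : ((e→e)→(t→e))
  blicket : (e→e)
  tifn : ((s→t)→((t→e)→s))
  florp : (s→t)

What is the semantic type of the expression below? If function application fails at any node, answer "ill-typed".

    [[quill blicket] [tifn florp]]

[quill blicket]: functor quill : ((e→e)→(t→e)), argument blicket : (e→e); result (t→e).
[tifn florp]: functor tifn : ((s→t)→((t→e)→s)), argument florp : (s→t); result ((t→e)→s).
[[quill blicket] [tifn florp]]: functor [tifn florp] : ((t→e)→s), argument [quill blicket] : (t→e); result s.

s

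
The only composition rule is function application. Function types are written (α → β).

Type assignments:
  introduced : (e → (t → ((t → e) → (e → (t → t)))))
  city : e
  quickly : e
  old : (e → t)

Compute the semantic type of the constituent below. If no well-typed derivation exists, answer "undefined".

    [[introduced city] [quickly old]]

((t → e) → (e → (t → t)))

[introduced city] — introduced of type (e → (t → ((t → e) → (e → (t → t))))) combines with city of type e: type (t → ((t → e) → (e → (t → t)))).
[quickly old] — old of type (e → t) combines with quickly of type e: type t.
[[introduced city] [quickly old]] — [introduced city] of type (t → ((t → e) → (e → (t → t)))) combines with [quickly old] of type t: type ((t → e) → (e → (t → t))).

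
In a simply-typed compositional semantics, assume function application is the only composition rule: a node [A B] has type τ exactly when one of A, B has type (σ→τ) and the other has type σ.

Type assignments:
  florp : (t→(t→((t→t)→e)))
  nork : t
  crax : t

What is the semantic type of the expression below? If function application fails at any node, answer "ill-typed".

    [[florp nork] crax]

[florp nork] — florp of type (t→(t→((t→t)→e))) combines with nork of type t: type (t→((t→t)→e)).
[[florp nork] crax] — [florp nork] of type (t→((t→t)→e)) combines with crax of type t: type ((t→t)→e).

((t→t)→e)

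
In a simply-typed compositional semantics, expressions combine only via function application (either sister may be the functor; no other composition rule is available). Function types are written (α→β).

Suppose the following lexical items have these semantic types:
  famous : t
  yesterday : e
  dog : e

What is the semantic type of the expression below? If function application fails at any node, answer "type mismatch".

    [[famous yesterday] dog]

[famous yesterday]: t and e cannot combine by function application — type clash.

type mismatch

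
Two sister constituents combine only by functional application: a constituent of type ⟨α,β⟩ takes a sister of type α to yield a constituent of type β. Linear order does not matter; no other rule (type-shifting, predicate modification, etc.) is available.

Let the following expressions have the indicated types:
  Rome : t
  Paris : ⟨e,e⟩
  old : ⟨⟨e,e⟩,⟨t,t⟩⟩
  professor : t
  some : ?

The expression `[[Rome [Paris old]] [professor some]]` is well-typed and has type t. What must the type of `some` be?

⟨t,⟨t,t⟩⟩

[[Rome [Paris old]] [professor some]] is required to be t. [Rome [Paris old]] : t cannot yield t as functor, so [professor some] : ⟨t,t⟩.
[professor some] is required to be ⟨t,t⟩. professor : t cannot yield ⟨t,t⟩ as functor, so some : ⟨t,⟨t,t⟩⟩.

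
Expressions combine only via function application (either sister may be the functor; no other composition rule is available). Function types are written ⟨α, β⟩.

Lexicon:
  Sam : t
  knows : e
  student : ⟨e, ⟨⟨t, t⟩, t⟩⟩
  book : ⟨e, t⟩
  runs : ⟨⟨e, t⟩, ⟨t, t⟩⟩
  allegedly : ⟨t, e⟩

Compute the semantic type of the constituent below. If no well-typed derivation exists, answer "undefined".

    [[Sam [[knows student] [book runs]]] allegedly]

undefined

[knows student]: student is ⟨e, ⟨⟨t, t⟩, t⟩⟩, knows is e; result ⟨⟨t, t⟩, t⟩.
[book runs]: runs is ⟨⟨e, t⟩, ⟨t, t⟩⟩, book is ⟨e, t⟩; result ⟨t, t⟩.
[[knows student] [book runs]]: [knows student] is ⟨⟨t, t⟩, t⟩, [book runs] is ⟨t, t⟩; result t.
At [Sam [[knows student] [book runs]]]: neither t nor t can take the other as argument; the node is ill-typed.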